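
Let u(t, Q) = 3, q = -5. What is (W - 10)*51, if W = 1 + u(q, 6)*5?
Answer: 306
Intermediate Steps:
W = 16 (W = 1 + 3*5 = 1 + 15 = 16)
(W - 10)*51 = (16 - 10)*51 = 6*51 = 306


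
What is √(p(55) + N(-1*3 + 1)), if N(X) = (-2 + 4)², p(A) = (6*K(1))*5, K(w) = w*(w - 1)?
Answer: 2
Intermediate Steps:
K(w) = w*(-1 + w)
p(A) = 0 (p(A) = (6*(1*(-1 + 1)))*5 = (6*(1*0))*5 = (6*0)*5 = 0*5 = 0)
N(X) = 4 (N(X) = 2² = 4)
√(p(55) + N(-1*3 + 1)) = √(0 + 4) = √4 = 2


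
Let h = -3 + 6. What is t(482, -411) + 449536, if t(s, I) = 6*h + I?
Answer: 449143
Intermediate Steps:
h = 3
t(s, I) = 18 + I (t(s, I) = 6*3 + I = 18 + I)
t(482, -411) + 449536 = (18 - 411) + 449536 = -393 + 449536 = 449143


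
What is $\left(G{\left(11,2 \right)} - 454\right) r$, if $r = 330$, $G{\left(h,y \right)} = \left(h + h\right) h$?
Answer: $-69960$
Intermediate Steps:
$G{\left(h,y \right)} = 2 h^{2}$ ($G{\left(h,y \right)} = 2 h h = 2 h^{2}$)
$\left(G{\left(11,2 \right)} - 454\right) r = \left(2 \cdot 11^{2} - 454\right) 330 = \left(2 \cdot 121 - 454\right) 330 = \left(242 - 454\right) 330 = \left(-212\right) 330 = -69960$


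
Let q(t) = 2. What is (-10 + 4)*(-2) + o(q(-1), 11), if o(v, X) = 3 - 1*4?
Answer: 11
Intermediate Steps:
o(v, X) = -1 (o(v, X) = 3 - 4 = -1)
(-10 + 4)*(-2) + o(q(-1), 11) = (-10 + 4)*(-2) - 1 = -6*(-2) - 1 = 12 - 1 = 11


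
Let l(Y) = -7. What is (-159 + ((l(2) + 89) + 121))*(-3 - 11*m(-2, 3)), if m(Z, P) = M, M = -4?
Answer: 1804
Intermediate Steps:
m(Z, P) = -4
(-159 + ((l(2) + 89) + 121))*(-3 - 11*m(-2, 3)) = (-159 + ((-7 + 89) + 121))*(-3 - 11*(-4)) = (-159 + (82 + 121))*(-3 + 44) = (-159 + 203)*41 = 44*41 = 1804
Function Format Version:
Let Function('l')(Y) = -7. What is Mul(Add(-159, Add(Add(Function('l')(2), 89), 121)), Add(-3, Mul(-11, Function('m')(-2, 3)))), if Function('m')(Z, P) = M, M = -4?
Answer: 1804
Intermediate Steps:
Function('m')(Z, P) = -4
Mul(Add(-159, Add(Add(Function('l')(2), 89), 121)), Add(-3, Mul(-11, Function('m')(-2, 3)))) = Mul(Add(-159, Add(Add(-7, 89), 121)), Add(-3, Mul(-11, -4))) = Mul(Add(-159, Add(82, 121)), Add(-3, 44)) = Mul(Add(-159, 203), 41) = Mul(44, 41) = 1804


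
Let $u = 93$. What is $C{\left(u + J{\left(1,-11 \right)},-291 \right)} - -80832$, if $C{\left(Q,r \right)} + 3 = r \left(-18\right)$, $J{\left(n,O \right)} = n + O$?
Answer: $86067$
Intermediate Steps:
$J{\left(n,O \right)} = O + n$
$C{\left(Q,r \right)} = -3 - 18 r$ ($C{\left(Q,r \right)} = -3 + r \left(-18\right) = -3 - 18 r$)
$C{\left(u + J{\left(1,-11 \right)},-291 \right)} - -80832 = \left(-3 - -5238\right) - -80832 = \left(-3 + 5238\right) + 80832 = 5235 + 80832 = 86067$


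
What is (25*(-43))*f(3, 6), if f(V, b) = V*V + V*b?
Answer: -29025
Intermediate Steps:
f(V, b) = V² + V*b
(25*(-43))*f(3, 6) = (25*(-43))*(3*(3 + 6)) = -3225*9 = -1075*27 = -29025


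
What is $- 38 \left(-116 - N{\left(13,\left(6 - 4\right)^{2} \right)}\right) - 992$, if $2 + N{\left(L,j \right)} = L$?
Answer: $3834$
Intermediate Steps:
$N{\left(L,j \right)} = -2 + L$
$- 38 \left(-116 - N{\left(13,\left(6 - 4\right)^{2} \right)}\right) - 992 = - 38 \left(-116 - \left(-2 + 13\right)\right) - 992 = - 38 \left(-116 - 11\right) - 992 = \left(-38\right) \left(-127\right) - 992 = 4826 - 992 = 3834$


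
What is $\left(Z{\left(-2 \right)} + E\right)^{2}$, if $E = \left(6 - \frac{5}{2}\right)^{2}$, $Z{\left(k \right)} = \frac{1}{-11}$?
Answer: $\frac{286225}{1936} \approx 147.84$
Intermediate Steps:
$Z{\left(k \right)} = - \frac{1}{11}$
$E = \frac{49}{4}$ ($E = \left(6 - \frac{5}{2}\right)^{2} = \left(\frac{7}{2}\right)^{2} = \frac{49}{4} \approx 12.25$)
$\left(Z{\left(-2 \right)} + E\right)^{2} = \left(- \frac{1}{11} + \frac{49}{4}\right)^{2} = \left(\frac{535}{44}\right)^{2} = \frac{286225}{1936}$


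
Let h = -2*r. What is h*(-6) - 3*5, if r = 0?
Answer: -15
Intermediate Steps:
h = 0 (h = -2*0 = 0)
h*(-6) - 3*5 = 0*(-6) - 3*5 = 0 - 15 = -15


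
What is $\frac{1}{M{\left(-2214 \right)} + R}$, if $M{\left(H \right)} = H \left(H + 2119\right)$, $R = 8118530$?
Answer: $\frac{1}{8328860} \approx 1.2006 \cdot 10^{-7}$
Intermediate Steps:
$M{\left(H \right)} = H \left(2119 + H\right)$
$\frac{1}{M{\left(-2214 \right)} + R} = \frac{1}{- 2214 \left(2119 - 2214\right) + 8118530} = \frac{1}{\left(-2214\right) \left(-95\right) + 8118530} = \frac{1}{210330 + 8118530} = \frac{1}{8328860}$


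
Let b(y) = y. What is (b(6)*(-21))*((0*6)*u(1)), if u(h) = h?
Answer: 0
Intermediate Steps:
(b(6)*(-21))*((0*6)*u(1)) = (6*(-21))*((0*6)*1) = -0 = -126*0 = 0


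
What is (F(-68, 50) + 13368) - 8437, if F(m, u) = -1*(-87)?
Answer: 5018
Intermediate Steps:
F(m, u) = 87
(F(-68, 50) + 13368) - 8437 = (87 + 13368) - 8437 = 13455 - 8437 = 5018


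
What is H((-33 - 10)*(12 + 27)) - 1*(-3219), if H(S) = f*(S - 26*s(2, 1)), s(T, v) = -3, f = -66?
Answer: 108753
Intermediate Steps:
H(S) = -5148 - 66*S (H(S) = -66*(S - 26*(-3)) = -66*(S + 78) = -66*(78 + S) = -5148 - 66*S)
H((-33 - 10)*(12 + 27)) - 1*(-3219) = (-5148 - 66*(-33 - 10)*(12 + 27)) - 1*(-3219) = (-5148 - (-2838)*39) + 3219 = (-5148 - 66*(-1677)) + 3219 = (-5148 + 110682) + 3219 = 105534 + 3219 = 108753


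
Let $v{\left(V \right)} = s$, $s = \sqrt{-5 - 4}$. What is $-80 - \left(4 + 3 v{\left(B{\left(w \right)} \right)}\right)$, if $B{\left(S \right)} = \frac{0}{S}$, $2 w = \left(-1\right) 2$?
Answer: $-84 - 9 i \approx -84.0 - 9.0 i$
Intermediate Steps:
$w = -1$ ($w = \frac{\left(-1\right) 2}{2} = \frac{1}{2} \left(-2\right) = -1$)
$B{\left(S \right)} = 0$
$s = 3 i$ ($s = \sqrt{-9} = 3 i \approx 3.0 i$)
$v{\left(V \right)} = 3 i$
$-80 - \left(4 + 3 v{\left(B{\left(w \right)} \right)}\right) = -80 - \left(4 + 3 \cdot 3 i\right) = -80 - \left(4 + 9 i\right) = -84 - 9 i$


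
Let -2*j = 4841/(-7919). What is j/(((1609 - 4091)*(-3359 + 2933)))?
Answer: 4841/16746024216 ≈ 2.8908e-7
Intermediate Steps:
j = 4841/15838 (j = -4841/(2*(-7919)) = -4841*(-1)/(2*7919) = -½*(-4841/7919) = 4841/15838 ≈ 0.30566)
j/(((1609 - 4091)*(-3359 + 2933))) = 4841/(15838*(((1609 - 4091)*(-3359 + 2933)))) = 4841/(15838*((-2482*(-426)))) = (4841/15838)/1057332 = (4841/15838)*(1/1057332) = 4841/16746024216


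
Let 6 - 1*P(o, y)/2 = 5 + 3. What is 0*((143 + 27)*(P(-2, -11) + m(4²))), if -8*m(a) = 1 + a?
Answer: 0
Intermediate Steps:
P(o, y) = -4 (P(o, y) = 12 - 2*(5 + 3) = 12 - 2*8 = 12 - 16 = -4)
m(a) = -⅛ - a/8 (m(a) = -(1 + a)/8 = -⅛ - a/8)
0*((143 + 27)*(P(-2, -11) + m(4²))) = 0*((143 + 27)*(-4 + (-⅛ - ⅛*4²))) = 0*(170*(-4 + (-⅛ - ⅛*16))) = 0*(170*(-4 + (-⅛ - 2))) = 0*(170*(-4 - 17/8)) = 0*(170*(-49/8)) = 0*(-4165/4) = 0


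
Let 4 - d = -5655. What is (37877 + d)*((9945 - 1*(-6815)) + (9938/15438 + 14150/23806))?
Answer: 22348626647417024/30626419 ≈ 7.2972e+8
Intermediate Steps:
d = 5659 (d = 4 - 1*(-5655) = 4 + 5655 = 5659)
(37877 + d)*((9945 - 1*(-6815)) + (9938/15438 + 14150/23806)) = (37877 + 5659)*((9945 - 1*(-6815)) + (9938/15438 + 14150/23806)) = 43536*((9945 + 6815) + (9938*(1/15438) + 14150*(1/23806))) = 43536*(16760 + (4969/7719 + 7075/11903)) = 43536*(16760 + 113757932/91879257) = 43536*(1540010105252/91879257) = 22348626647417024/30626419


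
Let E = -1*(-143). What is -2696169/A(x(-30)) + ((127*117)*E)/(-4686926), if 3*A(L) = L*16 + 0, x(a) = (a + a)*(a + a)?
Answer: -2112923576149/14998163200 ≈ -140.88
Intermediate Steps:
x(a) = 4*a**2 (x(a) = (2*a)*(2*a) = 4*a**2)
A(L) = 16*L/3 (A(L) = (L*16 + 0)/3 = (16*L + 0)/3 = (16*L)/3 = 16*L/3)
E = 143
-2696169/A(x(-30)) + ((127*117)*E)/(-4686926) = -2696169/(16*(4*(-30)**2)/3) + ((127*117)*143)/(-4686926) = -2696169/(16*(4*900)/3) + (14859*143)*(-1/4686926) = -2696169/((16/3)*3600) + 2124837*(-1/4686926) = -2696169/19200 - 2124837/4686926 = -2696169*1/19200 - 2124837/4686926 = -898723/6400 - 2124837/4686926 = -2112923576149/14998163200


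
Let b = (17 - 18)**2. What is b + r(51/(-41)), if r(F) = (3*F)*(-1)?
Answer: 194/41 ≈ 4.7317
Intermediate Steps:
r(F) = -3*F
b = 1 (b = (-1)**2 = 1)
b + r(51/(-41)) = 1 - 153/(-41) = 1 - 153*(-1)/41 = 1 - 3*(-51/41) = 1 + 153/41 = 194/41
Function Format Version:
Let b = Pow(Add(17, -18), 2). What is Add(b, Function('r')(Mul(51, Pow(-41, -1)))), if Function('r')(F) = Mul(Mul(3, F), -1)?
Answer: Rational(194, 41) ≈ 4.7317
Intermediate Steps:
Function('r')(F) = Mul(-3, F)
b = 1 (b = Pow(-1, 2) = 1)
Add(b, Function('r')(Mul(51, Pow(-41, -1)))) = Add(1, Mul(-3, Mul(51, Pow(-41, -1)))) = Add(1, Mul(-3, Mul(51, Rational(-1, 41)))) = Add(1, Mul(-3, Rational(-51, 41))) = Add(1, Rational(153, 41)) = Rational(194, 41)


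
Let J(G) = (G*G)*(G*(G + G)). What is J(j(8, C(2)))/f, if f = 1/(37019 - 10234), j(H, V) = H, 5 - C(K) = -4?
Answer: 219422720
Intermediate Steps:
C(K) = 9 (C(K) = 5 - 1*(-4) = 5 + 4 = 9)
f = 1/26785 ≈ 3.7334e-5
J(G) = 2*G⁴ (J(G) = G²*(G*(2*G)) = G²*(2*G²) = 2*G⁴)
J(j(8, C(2)))/f = (2*8⁴)/(1/26785) = (2*4096)*26785 = 8192*26785 = 219422720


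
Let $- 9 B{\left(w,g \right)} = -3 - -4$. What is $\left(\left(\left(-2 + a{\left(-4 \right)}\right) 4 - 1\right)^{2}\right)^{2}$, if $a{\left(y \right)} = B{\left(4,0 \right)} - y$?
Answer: $\frac{12117361}{6561} \approx 1846.9$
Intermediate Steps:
$B{\left(w,g \right)} = - \frac{1}{9}$ ($B{\left(w,g \right)} = - \frac{-3 - -4}{9} = - \frac{-3 + 4}{9} = \left(- \frac{1}{9}\right) 1 = - \frac{1}{9}$)
$a{\left(y \right)} = - \frac{1}{9} - y$
$\left(\left(\left(-2 + a{\left(-4 \right)}\right) 4 - 1\right)^{2}\right)^{2} = \left(\left(\left(-2 - - \frac{35}{9}\right) 4 - 1\right)^{2}\right)^{2} = \left(\left(\left(-2 + \left(- \frac{1}{9} + 4\right)\right) 4 - 1\right)^{2}\right)^{2} = \left(\left(\left(-2 + \frac{35}{9}\right) 4 - 1\right)^{2}\right)^{2} = \left(\left(\frac{17}{9} \cdot 4 - 1\right)^{2}\right)^{2} = \left(\left(\frac{68}{9} - 1\right)^{2}\right)^{2} = \left(\left(\frac{59}{9}\right)^{2}\right)^{2} = \left(\frac{3481}{81}\right)^{2} = \frac{12117361}{6561}$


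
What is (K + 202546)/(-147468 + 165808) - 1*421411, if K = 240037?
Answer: -7728235157/18340 ≈ -4.2139e+5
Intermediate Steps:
(K + 202546)/(-147468 + 165808) - 1*421411 = (240037 + 202546)/(-147468 + 165808) - 1*421411 = 442583/18340 - 421411 = -7728235157/18340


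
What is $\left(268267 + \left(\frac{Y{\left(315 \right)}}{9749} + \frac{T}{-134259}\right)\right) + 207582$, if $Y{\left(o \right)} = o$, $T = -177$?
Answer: $\frac{207611504397839}{436296997} \approx 4.7585 \cdot 10^{5}$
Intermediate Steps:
$\left(268267 + \left(\frac{Y{\left(315 \right)}}{9749} + \frac{T}{-134259}\right)\right) + 207582 = \left(268267 + \left(\frac{315}{9749} - \frac{177}{-134259}\right)\right) + 207582 = \left(268267 + \left(315 \cdot \frac{1}{9749} - - \frac{59}{44753}\right)\right) + 207582 = \left(268267 + \left(\frac{315}{9749} + \frac{59}{44753}\right)\right) + 207582 = \left(268267 + \frac{14672386}{436296997}\right) + 207582 = \frac{117044101166585}{436296997} + 207582 = \frac{207611504397839}{436296997}$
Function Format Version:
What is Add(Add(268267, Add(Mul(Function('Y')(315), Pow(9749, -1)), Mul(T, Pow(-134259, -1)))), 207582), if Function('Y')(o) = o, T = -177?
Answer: Rational(207611504397839, 436296997) ≈ 4.7585e+5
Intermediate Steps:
Add(Add(268267, Add(Mul(Function('Y')(315), Pow(9749, -1)), Mul(T, Pow(-134259, -1)))), 207582) = Add(Add(268267, Add(Mul(315, Pow(9749, -1)), Mul(-177, Pow(-134259, -1)))), 207582) = Add(Add(268267, Add(Mul(315, Rational(1, 9749)), Mul(-177, Rational(-1, 134259)))), 207582) = Add(Add(268267, Add(Rational(315, 9749), Rational(59, 44753))), 207582) = Add(Add(268267, Rational(14672386, 436296997)), 207582) = Add(Rational(117044101166585, 436296997), 207582) = Rational(207611504397839, 436296997)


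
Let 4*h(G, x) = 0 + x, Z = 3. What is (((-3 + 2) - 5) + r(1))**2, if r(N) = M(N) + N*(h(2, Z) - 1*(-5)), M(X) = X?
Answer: 9/16 ≈ 0.56250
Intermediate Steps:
h(G, x) = x/4 (h(G, x) = (0 + x)/4 = x/4)
r(N) = 27*N/4 (r(N) = N + N*((1/4)*3 - 1*(-5)) = N + N*(3/4 + 5) = N + N*(23/4) = N + 23*N/4 = 27*N/4)
(((-3 + 2) - 5) + r(1))**2 = (((-3 + 2) - 5) + (27/4)*1)**2 = ((-1 - 5) + 27/4)**2 = (-6 + 27/4)**2 = (3/4)**2 = 9/16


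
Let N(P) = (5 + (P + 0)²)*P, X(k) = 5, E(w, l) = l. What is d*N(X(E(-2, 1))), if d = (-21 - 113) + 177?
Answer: 6450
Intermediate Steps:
d = 43 (d = -134 + 177 = 43)
N(P) = P*(5 + P²) (N(P) = (5 + P²)*P = P*(5 + P²))
d*N(X(E(-2, 1))) = 43*(5*(5 + 5²)) = 43*(5*(5 + 25)) = 43*(5*30) = 43*150 = 6450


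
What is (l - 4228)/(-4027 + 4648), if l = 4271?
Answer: 43/621 ≈ 0.069243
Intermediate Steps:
(l - 4228)/(-4027 + 4648) = (4271 - 4228)/(-4027 + 4648) = 43/621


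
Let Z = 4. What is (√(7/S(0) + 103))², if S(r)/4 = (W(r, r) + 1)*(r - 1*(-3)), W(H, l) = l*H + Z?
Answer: 6187/60 ≈ 103.12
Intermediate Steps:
W(H, l) = 4 + H*l (W(H, l) = l*H + 4 = H*l + 4 = 4 + H*l)
S(r) = 4*(3 + r)*(5 + r²) (S(r) = 4*(((4 + r*r) + 1)*(r - 1*(-3))) = 4*(((4 + r²) + 1)*(r + 3)) = 4*((5 + r²)*(3 + r)) = 4*((3 + r)*(5 + r²)) = 4*(3 + r)*(5 + r²))
(√(7/S(0) + 103))² = (√(7/(60 + 4*0³ + 12*0² + 20*0) + 103))² = (√(7/(60 + 4*0 + 12*0 + 0) + 103))² = (√(7/(60 + 0 + 0 + 0) + 103))² = (√(7/60 + 103))² = (√(6187/60))² = (√92805/30)² = 6187/60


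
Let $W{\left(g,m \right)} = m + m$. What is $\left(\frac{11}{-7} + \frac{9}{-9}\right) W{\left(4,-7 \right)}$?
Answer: $36$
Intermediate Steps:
$W{\left(g,m \right)} = 2 m$
$\left(\frac{11}{-7} + \frac{9}{-9}\right) W{\left(4,-7 \right)} = \left(\frac{11}{-7} + \frac{9}{-9}\right) 2 \left(-7\right) = \left(11 \left(- \frac{1}{7}\right) + 9 \left(- \frac{1}{9}\right)\right) \left(-14\right) = \left(- \frac{11}{7} - 1\right) \left(-14\right) = \left(- \frac{18}{7}\right) \left(-14\right) = 36$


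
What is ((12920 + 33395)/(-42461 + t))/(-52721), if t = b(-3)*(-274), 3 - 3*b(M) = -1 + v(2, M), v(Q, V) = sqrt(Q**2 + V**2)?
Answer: 457731145/22312983723067 + 12690310*sqrt(13)/290068788399871 ≈ 2.0672e-5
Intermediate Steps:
b(M) = 4/3 - sqrt(4 + M**2)/3 (b(M) = 1 - (-1 + sqrt(2**2 + M**2))/3 = 1 - (-1 + sqrt(4 + M**2))/3 = 1 + (1/3 - sqrt(4 + M**2)/3) = 4/3 - sqrt(4 + M**2)/3)
t = -1096/3 + 274*sqrt(13)/3 (t = (4/3 - sqrt(4 + (-3)**2)/3)*(-274) = (4/3 - sqrt(4 + 9)/3)*(-274) = (4/3 - sqrt(13)/3)*(-274) = -1096/3 + 274*sqrt(13)/3 ≈ -36.026)
((12920 + 33395)/(-42461 + t))/(-52721) = ((12920 + 33395)/(-42461 + (-1096/3 + 274*sqrt(13)/3)))/(-52721) = (46315/(-128479/3 + 274*sqrt(13)/3))*(-1/52721) = -46315/(52721*(-128479/3 + 274*sqrt(13)/3))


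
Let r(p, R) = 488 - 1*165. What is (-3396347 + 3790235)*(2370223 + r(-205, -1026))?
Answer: 933729622848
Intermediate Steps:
r(p, R) = 323 (r(p, R) = 488 - 165 = 323)
(-3396347 + 3790235)*(2370223 + r(-205, -1026)) = (-3396347 + 3790235)*(2370223 + 323) = 393888*2370546 = 933729622848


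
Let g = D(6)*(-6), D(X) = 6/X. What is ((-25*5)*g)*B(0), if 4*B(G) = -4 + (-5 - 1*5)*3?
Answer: -6375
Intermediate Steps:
g = -6 (g = (6/6)*(-6) = (6*(⅙))*(-6) = 1*(-6) = -6)
B(G) = -17/2 (B(G) = (-4 + (-5 - 1*5)*3)/4 = (-4 + (-5 - 5)*3)/4 = (-4 - 10*3)/4 = (-4 - 30)/4 = (¼)*(-34) = -17/2)
((-25*5)*g)*B(0) = (-25*5*(-6))*(-17/2) = -125*(-6)*(-17/2) = 750*(-17/2) = -6375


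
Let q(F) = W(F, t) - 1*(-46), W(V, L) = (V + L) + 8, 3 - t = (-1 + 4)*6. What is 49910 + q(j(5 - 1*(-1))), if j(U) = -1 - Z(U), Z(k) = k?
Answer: 49942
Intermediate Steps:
t = -15 (t = 3 - (-1 + 4)*6 = 3 - 3*6 = 3 - 1*18 = 3 - 18 = -15)
W(V, L) = 8 + L + V (W(V, L) = (L + V) + 8 = 8 + L + V)
j(U) = -1 - U
q(F) = 39 + F (q(F) = (8 - 15 + F) - 1*(-46) = (-7 + F) + 46 = 39 + F)
49910 + q(j(5 - 1*(-1))) = 49910 + (39 + (-1 - (5 - 1*(-1)))) = 49910 + (39 + (-1 - (5 + 1))) = 49910 + (39 + (-1 - 1*6)) = 49910 + (39 + (-1 - 6)) = 49910 + (39 - 7) = 49910 + 32 = 49942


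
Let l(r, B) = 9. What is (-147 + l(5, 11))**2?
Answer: 19044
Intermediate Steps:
(-147 + l(5, 11))**2 = (-147 + 9)**2 = (-138)**2 = 19044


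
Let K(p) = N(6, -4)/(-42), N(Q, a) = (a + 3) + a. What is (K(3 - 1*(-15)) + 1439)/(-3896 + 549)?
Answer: -60443/140574 ≈ -0.42997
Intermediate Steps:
N(Q, a) = 3 + 2*a (N(Q, a) = (3 + a) + a = 3 + 2*a)
K(p) = 5/42 (K(p) = (3 + 2*(-4))/(-42) = (3 - 8)*(-1/42) = -5*(-1/42) = 5/42)
(K(3 - 1*(-15)) + 1439)/(-3896 + 549) = (5/42 + 1439)/(-3896 + 549) = (60443/42)/(-3347) = (60443/42)*(-1/3347) = -60443/140574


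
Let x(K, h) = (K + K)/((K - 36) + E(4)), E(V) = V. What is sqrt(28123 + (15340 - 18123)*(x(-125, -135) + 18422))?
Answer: I*sqrt(1263131461397)/157 ≈ 7158.5*I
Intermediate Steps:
x(K, h) = 2*K/(-32 + K) (x(K, h) = (K + K)/((K - 36) + 4) = (2*K)/((-36 + K) + 4) = (2*K)/(-32 + K) = 2*K/(-32 + K))
sqrt(28123 + (15340 - 18123)*(x(-125, -135) + 18422)) = sqrt(28123 + (15340 - 18123)*(2*(-125)/(-32 - 125) + 18422)) = sqrt(28123 - 2783*(2*(-125)/(-157) + 18422)) = sqrt(28123 - 2783*(2*(-125)*(-1/157) + 18422)) = sqrt(28123 - 2783*(250/157 + 18422)) = sqrt(28123 - 2783*2892504/157) = sqrt(28123 - 8049838632/157) = sqrt(-8045423321/157) = I*sqrt(1263131461397)/157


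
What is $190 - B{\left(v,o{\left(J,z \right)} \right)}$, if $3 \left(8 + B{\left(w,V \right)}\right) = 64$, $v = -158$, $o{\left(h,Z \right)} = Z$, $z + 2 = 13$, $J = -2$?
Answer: $\frac{530}{3} \approx 176.67$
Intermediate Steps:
$z = 11$ ($z = -2 + 13 = 11$)
$B{\left(w,V \right)} = \frac{40}{3}$ ($B{\left(w,V \right)} = -8 + \frac{1}{3} \cdot 64 = -8 + \frac{64}{3} = \frac{40}{3}$)
$190 - B{\left(v,o{\left(J,z \right)} \right)} = 190 - \frac{40}{3} = \frac{530}{3}$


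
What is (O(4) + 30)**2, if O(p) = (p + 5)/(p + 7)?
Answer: 114921/121 ≈ 949.76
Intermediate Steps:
O(p) = (5 + p)/(7 + p)
(O(4) + 30)**2 = ((5 + 4)/(7 + 4) + 30)**2 = (9/11 + 30)**2 = (339/11)**2 = 114921/121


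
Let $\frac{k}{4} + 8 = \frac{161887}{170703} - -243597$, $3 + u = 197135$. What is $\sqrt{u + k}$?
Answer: $\frac{2 \sqrt{948241715557201}}{56901} \approx 1082.4$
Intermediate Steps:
$u = 197132$ ($u = -3 + 197135 = 197132$)
$k = \frac{166326139816}{170703}$ ($k = -32 + 4 \left(\frac{161887}{170703} - -243597\right) = -32 + 4 \left(161887 \cdot \frac{1}{170703} + 243597\right) = -32 + 4 \left(\frac{161887}{170703} + 243597\right) = -32 + 4 \cdot \frac{41582900578}{170703} = -32 + \frac{166331602312}{170703} = \frac{166326139816}{170703} \approx 9.7436 \cdot 10^{5}$)
$\sqrt{u + k} = \sqrt{197132 + \frac{166326139816}{170703}} = \sqrt{\frac{199977163612}{170703}} = \frac{2 \sqrt{948241715557201}}{56901}$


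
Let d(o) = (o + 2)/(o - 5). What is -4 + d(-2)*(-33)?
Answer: -4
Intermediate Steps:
d(o) = (2 + o)/(-5 + o)
-4 + d(-2)*(-33) = -4 + ((2 - 2)/(-5 - 2))*(-33) = -4 + (0/(-7))*(-33) = -4 - ⅐*0*(-33) = -4 + 0*(-33) = -4 + 0 = -4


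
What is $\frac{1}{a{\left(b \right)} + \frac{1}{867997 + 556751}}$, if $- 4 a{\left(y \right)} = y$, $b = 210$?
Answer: $- \frac{1424748}{74799269} \approx -0.019048$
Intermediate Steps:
$a{\left(y \right)} = - \frac{y}{4}$
$\frac{1}{a{\left(b \right)} + \frac{1}{867997 + 556751}} = \frac{1}{\left(- \frac{1}{4}\right) 210 + \frac{1}{867997 + 556751}} = \frac{1}{- \frac{105}{2} + \frac{1}{1424748}} = \frac{1}{- \frac{74799269}{1424748}} = - \frac{1424748}{74799269}$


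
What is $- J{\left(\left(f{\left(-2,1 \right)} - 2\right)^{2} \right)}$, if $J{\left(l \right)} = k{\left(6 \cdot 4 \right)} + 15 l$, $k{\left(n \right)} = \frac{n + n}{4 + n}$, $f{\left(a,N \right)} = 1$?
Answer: $- \frac{117}{7} \approx -16.714$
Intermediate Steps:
$k{\left(n \right)} = \frac{2 n}{4 + n}$
$J{\left(l \right)} = \frac{12}{7} + 15 l$ ($J{\left(l \right)} = \frac{2 \cdot 6 \cdot 4}{4 + 6 \cdot 4} + 15 l = 2 \cdot 24 \frac{1}{4 + 24} + 15 l = 2 \cdot 24 \cdot \frac{1}{28} + 15 l = \frac{12}{7} + 15 l$)
$- J{\left(\left(f{\left(-2,1 \right)} - 2\right)^{2} \right)} = - (\frac{12}{7} + 15 \left(1 - 2\right)^{2}) = - (\frac{12}{7} + 15 \left(-1\right)^{2}) = - (\frac{12}{7} + 15 \cdot 1) = - (\frac{12}{7} + 15) = \left(-1\right) \frac{117}{7} = - \frac{117}{7}$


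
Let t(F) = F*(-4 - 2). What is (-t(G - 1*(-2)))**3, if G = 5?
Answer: 74088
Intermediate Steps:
t(F) = -6*F (t(F) = F*(-6) = -6*F)
(-t(G - 1*(-2)))**3 = (-(-6)*(5 - 1*(-2)))**3 = (-(-6)*(5 + 2))**3 = (-(-6)*7)**3 = (-1*(-42))**3 = 42**3 = 74088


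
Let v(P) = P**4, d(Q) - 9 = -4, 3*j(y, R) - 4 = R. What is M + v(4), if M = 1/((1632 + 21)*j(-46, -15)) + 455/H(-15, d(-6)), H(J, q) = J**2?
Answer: 70374226/272745 ≈ 258.02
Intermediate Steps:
j(y, R) = 4/3 + R/3
d(Q) = 5 (d(Q) = 9 - 4 = 5)
M = 551506/272745 (M = 1/((1632 + 21)*(4/3 + (1/3)*(-15))) + 455/((-15)**2) = 1/(1653*(4/3 - 5)) + 455/225 = 1/(1653*(-11/3)) + 455*(1/225) = (1/1653)*(-3/11) + 91/45 = -1/6061 + 91/45 = 551506/272745 ≈ 2.0221)
M + v(4) = 551506/272745 + 4**4 = 551506/272745 + 256 = 70374226/272745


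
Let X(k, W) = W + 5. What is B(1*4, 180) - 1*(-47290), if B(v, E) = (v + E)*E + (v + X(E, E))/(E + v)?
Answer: 14795629/184 ≈ 80411.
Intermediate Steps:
X(k, W) = 5 + W
B(v, E) = E*(E + v) + (5 + E + v)/(E + v) (B(v, E) = (v + E)*E + (v + (5 + E))/(E + v) = (E + v)*E + (5 + E + v)/(E + v) = E*(E + v) + (5 + E + v)/(E + v))
B(1*4, 180) - 1*(-47290) = (5 + 180 + 1*4 + 180*(180 + 1*4)²)/(180 + 1*4) - 1*(-47290) = (5 + 180 + 4 + 180*(180 + 4)²)/(180 + 4) + 47290 = (5 + 180 + 4 + 180*184²)/184 + 47290 = (5 + 180 + 4 + 180*33856)/184 + 47290 = (5 + 180 + 4 + 6094080)/184 + 47290 = (1/184)*6094269 + 47290 = 6094269/184 + 47290 = 14795629/184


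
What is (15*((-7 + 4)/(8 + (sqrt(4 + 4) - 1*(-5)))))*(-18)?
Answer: 10530/161 - 1620*sqrt(2)/161 ≈ 51.174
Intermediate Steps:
(15*((-7 + 4)/(8 + (sqrt(4 + 4) - 1*(-5)))))*(-18) = (15*(-3/(8 + (sqrt(8) + 5))))*(-18) = (15*(-3/(8 + (2*sqrt(2) + 5))))*(-18) = (15*(-3/(8 + (5 + 2*sqrt(2)))))*(-18) = (15*(-3/(13 + 2*sqrt(2))))*(-18) = -45/(13 + 2*sqrt(2))*(-18) = 810/(13 + 2*sqrt(2))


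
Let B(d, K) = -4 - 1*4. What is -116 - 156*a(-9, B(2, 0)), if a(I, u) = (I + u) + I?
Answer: 3940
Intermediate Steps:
B(d, K) = -8 (B(d, K) = -4 - 4 = -8)
a(I, u) = u + 2*I
-116 - 156*a(-9, B(2, 0)) = -116 - 156*(-8 + 2*(-9)) = -116 - 156*(-8 - 18) = -116 - 156*(-26) = -116 + 4056 = 3940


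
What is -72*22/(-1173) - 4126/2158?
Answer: -236921/421889 ≈ -0.56157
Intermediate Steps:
-72*22/(-1173) - 4126/2158 = -1584*(-1/1173) - 4126*1/2158 = 528/391 - 2063/1079 = -236921/421889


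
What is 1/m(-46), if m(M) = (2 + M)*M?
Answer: 1/2024 ≈ 0.00049407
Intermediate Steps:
m(M) = M*(2 + M)
1/m(-46) = 1/(-46*(2 - 46)) = 1/(-46*(-44)) = 1/2024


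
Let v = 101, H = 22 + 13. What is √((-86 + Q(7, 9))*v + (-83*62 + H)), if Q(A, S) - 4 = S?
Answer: 2*I*√3121 ≈ 111.73*I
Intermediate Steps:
Q(A, S) = 4 + S
H = 35
√((-86 + Q(7, 9))*v + (-83*62 + H)) = √((-86 + (4 + 9))*101 + (-83*62 + 35)) = √((-86 + 13)*101 + (-5146 + 35)) = √(-73*101 - 5111) = √(-7373 - 5111) = √(-12484) = 2*I*√3121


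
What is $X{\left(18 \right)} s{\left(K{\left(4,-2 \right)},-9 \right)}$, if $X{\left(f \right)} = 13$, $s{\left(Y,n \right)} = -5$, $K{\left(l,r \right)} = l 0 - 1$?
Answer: $-65$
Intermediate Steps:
$K{\left(l,r \right)} = -1$ ($K{\left(l,r \right)} = 0 - 1 = -1$)
$X{\left(18 \right)} s{\left(K{\left(4,-2 \right)},-9 \right)} = 13 \left(-5\right) = -65$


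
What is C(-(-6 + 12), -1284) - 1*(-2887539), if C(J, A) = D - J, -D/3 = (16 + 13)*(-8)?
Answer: 2888241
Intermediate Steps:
D = 696 (D = -3*(16 + 13)*(-8) = -87*(-8) = -3*(-232) = 696)
C(J, A) = 696 - J
C(-(-6 + 12), -1284) - 1*(-2887539) = (696 - (-1)*(-6 + 12)) - 1*(-2887539) = (696 - (-1)*6) + 2887539 = (696 - 1*(-6)) + 2887539 = (696 + 6) + 2887539 = 702 + 2887539 = 2888241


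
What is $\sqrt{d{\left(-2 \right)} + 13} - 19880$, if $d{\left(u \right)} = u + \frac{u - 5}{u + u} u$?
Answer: $-19880 + \frac{\sqrt{30}}{2} \approx -19877.0$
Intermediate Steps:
$d{\left(u \right)} = - \frac{5}{2} + \frac{3 u}{2}$ ($d{\left(u \right)} = u + \frac{-5 + u}{2 u} u = u + \left(- \frac{5}{2} + \frac{u}{2}\right) = - \frac{5}{2} + \frac{3 u}{2}$)
$\sqrt{d{\left(-2 \right)} + 13} - 19880 = \sqrt{\left(- \frac{5}{2} + \frac{3}{2} \left(-2\right)\right) + 13} - 19880 = \sqrt{\left(- \frac{5}{2} - 3\right) + 13} - 19880 = \sqrt{- \frac{11}{2} + 13} - 19880 = \sqrt{\frac{15}{2}} - 19880 = \frac{\sqrt{30}}{2} - 19880 = -19880 + \frac{\sqrt{30}}{2}$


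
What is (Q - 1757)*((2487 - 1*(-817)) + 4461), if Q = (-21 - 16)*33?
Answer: -23124170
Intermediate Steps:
Q = -1221 (Q = -37*33 = -1221)
(Q - 1757)*((2487 - 1*(-817)) + 4461) = (-1221 - 1757)*((2487 - 1*(-817)) + 4461) = -2978*((2487 + 817) + 4461) = -2978*(3304 + 4461) = -2978*7765 = -23124170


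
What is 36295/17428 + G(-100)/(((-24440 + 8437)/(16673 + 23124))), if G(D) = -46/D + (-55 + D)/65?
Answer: 622605001183/90642592300 ≈ 6.8688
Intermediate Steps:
G(D) = -11/13 - 46/D + D/65 (G(D) = -46/D + (-55 + D)*(1/65) = -46/D + (-11/13 + D/65) = -11/13 - 46/D + D/65)
36295/17428 + G(-100)/(((-24440 + 8437)/(16673 + 23124))) = 36295/17428 + ((1/65)*(-2990 - 100*(-55 - 100))/(-100))/(((-24440 + 8437)/(16673 + 23124))) = 36295*(1/17428) + ((1/65)*(-1/100)*(-2990 - 100*(-155)))/((-16003/39797)) = 36295/17428 + ((1/65)*(-1/100)*(-2990 + 15500))/((-16003*1/39797)) = 36295/17428 + ((1/65)*(-1/100)*12510)/(-16003/39797) = 36295/17428 - 1251/650*(-39797/16003) = 36295/17428 + 49786047/10401950 = 622605001183/90642592300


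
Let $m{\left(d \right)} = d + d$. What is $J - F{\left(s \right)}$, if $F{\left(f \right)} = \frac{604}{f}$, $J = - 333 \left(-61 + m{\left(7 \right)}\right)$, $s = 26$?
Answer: $\frac{203161}{13} \approx 15628.0$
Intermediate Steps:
$m{\left(d \right)} = 2 d$
$J = 15651$ ($J = - 333 \left(-61 + 2 \cdot 7\right) = - 333 \left(-61 + 14\right) = \left(-333\right) \left(-47\right) = 15651$)
$J - F{\left(s \right)} = 15651 - \frac{604}{26} = 15651 - 604 \cdot \frac{1}{26} = 15651 - \frac{302}{13} = \frac{203161}{13}$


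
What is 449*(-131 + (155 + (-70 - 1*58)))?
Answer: -46696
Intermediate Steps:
449*(-131 + (155 + (-70 - 1*58))) = 449*(-131 + (155 + (-70 - 58))) = 449*(-131 + (155 - 128)) = 449*(-131 + 27) = 449*(-104) = -46696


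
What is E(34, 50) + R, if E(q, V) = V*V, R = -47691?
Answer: -45191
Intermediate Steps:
E(q, V) = V²
E(34, 50) + R = 50² - 47691 = 2500 - 47691 = -45191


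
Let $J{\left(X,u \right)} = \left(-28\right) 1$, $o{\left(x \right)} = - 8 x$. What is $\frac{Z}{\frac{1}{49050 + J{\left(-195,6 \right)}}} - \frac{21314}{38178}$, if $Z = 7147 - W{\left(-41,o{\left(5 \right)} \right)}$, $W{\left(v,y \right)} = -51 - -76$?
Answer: $\frac{6664631972219}{19089} \approx 3.4913 \cdot 10^{8}$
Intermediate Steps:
$J{\left(X,u \right)} = -28$
$W{\left(v,y \right)} = 25$ ($W{\left(v,y \right)} = -51 + 76 = 25$)
$Z = 7122$ ($Z = 7147 - 25 = 7122$)
$\frac{Z}{\frac{1}{49050 + J{\left(-195,6 \right)}}} - \frac{21314}{38178} = \frac{7122}{\frac{1}{49050 - 28}} - \frac{21314}{38178} = \frac{7122}{\frac{1}{49022}} - \frac{10657}{19089} = 7122 \frac{1}{\frac{1}{49022}} - \frac{10657}{19089} = 7122 \cdot 49022 - \frac{10657}{19089} = 349134684 - \frac{10657}{19089} = \frac{6664631972219}{19089}$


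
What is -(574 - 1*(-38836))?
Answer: -39410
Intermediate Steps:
-(574 - 1*(-38836)) = -(574 + 38836) = -1*39410 = -39410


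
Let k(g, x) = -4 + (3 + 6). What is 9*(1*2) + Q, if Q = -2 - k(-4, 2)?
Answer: 11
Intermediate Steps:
k(g, x) = 5 (k(g, x) = -4 + 9 = 5)
Q = -7 (Q = -2 - 1*5 = -2 - 5 = -7)
9*(1*2) + Q = 9*(1*2) - 7 = 9*2 - 7 = 18 - 7 = 11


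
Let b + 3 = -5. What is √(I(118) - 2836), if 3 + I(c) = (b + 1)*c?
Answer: I*√3665 ≈ 60.539*I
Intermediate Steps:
b = -8 (b = -3 - 5 = -8)
I(c) = -3 - 7*c (I(c) = -3 + (-8 + 1)*c = -3 - 7*c)
√(I(118) - 2836) = √((-3 - 7*118) - 2836) = √((-3 - 826) - 2836) = √(-829 - 2836) = √(-3665) = I*√3665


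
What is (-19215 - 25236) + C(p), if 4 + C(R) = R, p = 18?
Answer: -44437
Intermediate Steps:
C(R) = -4 + R
(-19215 - 25236) + C(p) = (-19215 - 25236) + (-4 + 18) = -44451 + 14 = -44437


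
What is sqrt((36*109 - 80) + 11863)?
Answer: sqrt(15707) ≈ 125.33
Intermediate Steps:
sqrt((36*109 - 80) + 11863) = sqrt((3924 - 80) + 11863) = sqrt(3844 + 11863) = sqrt(15707)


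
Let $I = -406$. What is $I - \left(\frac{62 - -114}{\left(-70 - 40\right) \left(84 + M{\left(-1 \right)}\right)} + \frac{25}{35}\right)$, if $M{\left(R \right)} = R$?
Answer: $- \frac{1181449}{2905} \approx -406.69$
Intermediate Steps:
$I - \left(\frac{62 - -114}{\left(-70 - 40\right) \left(84 + M{\left(-1 \right)}\right)} + \frac{25}{35}\right) = -406 - \left(\frac{62 - -114}{\left(-70 - 40\right) \left(84 - 1\right)} + \frac{25}{35}\right) = -406 - \left(\frac{62 + 114}{\left(-110\right) 83} + 25 \cdot \frac{1}{35}\right) = -406 - \left(\frac{176}{-9130} + \frac{5}{7}\right) = -406 - \left(176 \left(- \frac{1}{9130}\right) + \frac{5}{7}\right) = -406 - \left(- \frac{8}{415} + \frac{5}{7}\right) = -406 - \frac{2019}{2905} = - \frac{1181449}{2905}$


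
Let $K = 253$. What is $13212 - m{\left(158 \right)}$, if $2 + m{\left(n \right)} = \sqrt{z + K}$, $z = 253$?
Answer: $13214 - \sqrt{506} \approx 13192.0$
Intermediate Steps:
$m{\left(n \right)} = -2 + \sqrt{506}$ ($m{\left(n \right)} = -2 + \sqrt{253 + 253} = -2 + \sqrt{506}$)
$13212 - m{\left(158 \right)} = 13212 - \left(-2 + \sqrt{506}\right) = 13212 + \left(2 - \sqrt{506}\right) = 13214 - \sqrt{506}$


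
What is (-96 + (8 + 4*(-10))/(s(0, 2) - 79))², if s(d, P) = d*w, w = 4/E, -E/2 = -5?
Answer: 57032704/6241 ≈ 9138.4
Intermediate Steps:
E = 10 (E = -2*(-5) = 10)
w = ⅖ (w = 4/10 = 4*(⅒) = ⅖ ≈ 0.40000)
s(d, P) = 2*d/5 (s(d, P) = d*(⅖) = 2*d/5)
(-96 + (8 + 4*(-10))/(s(0, 2) - 79))² = (-96 + (8 + 4*(-10))/((⅖)*0 - 79))² = (-96 + (8 - 40)/(0 - 79))² = (-96 - 32/(-79))² = (-96 - 32*(-1/79))² = (-96 + 32/79)² = (-7552/79)² = 57032704/6241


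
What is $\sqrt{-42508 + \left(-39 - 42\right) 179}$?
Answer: $i \sqrt{57007} \approx 238.76 i$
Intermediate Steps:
$\sqrt{-42508 + \left(-39 - 42\right) 179} = \sqrt{-42508 - 14499} = \sqrt{-57007} = i \sqrt{57007}$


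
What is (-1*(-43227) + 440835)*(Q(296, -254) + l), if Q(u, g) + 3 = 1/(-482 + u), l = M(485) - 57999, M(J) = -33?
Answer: -870868763947/31 ≈ -2.8093e+10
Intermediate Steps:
l = -58032 (l = -33 - 57999 = -58032)
Q(u, g) = -3 + 1/(-482 + u)
(-1*(-43227) + 440835)*(Q(296, -254) + l) = (-1*(-43227) + 440835)*((1447 - 3*296)/(-482 + 296) - 58032) = (43227 + 440835)*((1447 - 888)/(-186) - 58032) = 484062*(-1/186*559 - 58032) = 484062*(-559/186 - 58032) = 484062*(-10794511/186) = -870868763947/31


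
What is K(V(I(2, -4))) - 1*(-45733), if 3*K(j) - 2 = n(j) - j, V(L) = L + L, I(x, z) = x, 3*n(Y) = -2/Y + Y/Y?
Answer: 823183/18 ≈ 45732.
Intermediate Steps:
n(Y) = ⅓ - 2/(3*Y) (n(Y) = (-2/Y + Y/Y)/3 = (-2/Y + 1)/3 = (1 - 2/Y)/3 = ⅓ - 2/(3*Y))
V(L) = 2*L
K(j) = ⅔ - j/3 + (-2 + j)/(9*j) (K(j) = ⅔ + ((-2 + j)/(3*j) - j)/3 = ⅔ + (-j + (-2 + j)/(3*j))/3 = ⅔ + (-j/3 + (-2 + j)/(9*j)) = ⅔ - j/3 + (-2 + j)/(9*j))
K(V(I(2, -4))) - 1*(-45733) = (7/9 - 2/(9*(2*2)) - 2*2/3) - 1*(-45733) = (7/9 - 2/9/4 - ⅓*4) + 45733 = (7/9 - 2/9*¼ - 4/3) + 45733 = (7/9 - 1/18 - 4/3) + 45733 = -11/18 + 45733 = 823183/18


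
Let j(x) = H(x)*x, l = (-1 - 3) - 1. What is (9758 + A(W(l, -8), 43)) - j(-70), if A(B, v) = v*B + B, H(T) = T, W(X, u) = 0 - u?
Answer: 5210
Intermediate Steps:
l = -5 (l = -4 - 1 = -5)
W(X, u) = -u
A(B, v) = B + B*v (A(B, v) = B*v + B = B + B*v)
j(x) = x² (j(x) = x*x = x²)
(9758 + A(W(l, -8), 43)) - j(-70) = (9758 + (-1*(-8))*(1 + 43)) - 1*(-70)² = (9758 + 8*44) - 1*4900 = (9758 + 352) - 4900 = 10110 - 4900 = 5210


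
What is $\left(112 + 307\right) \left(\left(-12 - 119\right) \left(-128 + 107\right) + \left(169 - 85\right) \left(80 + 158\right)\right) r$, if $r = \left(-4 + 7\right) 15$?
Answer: $428819265$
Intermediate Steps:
$r = 45$ ($r = 3 \cdot 15 = 45$)
$\left(112 + 307\right) \left(\left(-12 - 119\right) \left(-128 + 107\right) + \left(169 - 85\right) \left(80 + 158\right)\right) r = \left(112 + 307\right) \left(\left(-12 - 119\right) \left(-128 + 107\right) + \left(169 - 85\right) \left(80 + 158\right)\right) 45 = 419 \left(\left(-131\right) \left(-21\right) + 84 \cdot 238\right) 45 = 419 \left(2751 + 19992\right) 45 = 419 \cdot 22743 \cdot 45 = 9529317 \cdot 45 = 428819265$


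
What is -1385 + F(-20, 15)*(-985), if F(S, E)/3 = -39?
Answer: 113860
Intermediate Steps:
F(S, E) = -117 (F(S, E) = 3*(-39) = -117)
-1385 + F(-20, 15)*(-985) = -1385 - 117*(-985) = -1385 + 115245 = 113860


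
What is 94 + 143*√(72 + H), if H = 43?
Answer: 94 + 143*√115 ≈ 1627.5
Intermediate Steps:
94 + 143*√(72 + H) = 94 + 143*√(72 + 43) = 94 + 143*√115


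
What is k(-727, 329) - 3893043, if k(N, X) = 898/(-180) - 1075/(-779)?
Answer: -272941497751/70110 ≈ -3.8930e+6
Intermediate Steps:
k(N, X) = -253021/70110 (k(N, X) = 898*(-1/180) - 1075*(-1/779) = -449/90 + 1075/779 = -253021/70110)
k(-727, 329) - 3893043 = -253021/70110 - 3893043 = -272941497751/70110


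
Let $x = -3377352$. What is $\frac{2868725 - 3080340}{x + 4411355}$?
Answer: $- \frac{211615}{1034003} \approx -0.20466$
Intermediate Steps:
$\frac{2868725 - 3080340}{x + 4411355} = \frac{2868725 - 3080340}{-3377352 + 4411355} = - \frac{211615}{1034003}$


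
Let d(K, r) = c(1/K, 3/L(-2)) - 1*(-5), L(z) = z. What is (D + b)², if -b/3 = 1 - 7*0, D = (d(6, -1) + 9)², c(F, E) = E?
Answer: 375769/16 ≈ 23486.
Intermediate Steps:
d(K, r) = 7/2 (d(K, r) = 3/(-2) - 1*(-5) = 3*(-½) + 5 = -3/2 + 5 = 7/2)
D = 625/4 (D = (7/2 + 9)² = (25/2)² = 625/4 ≈ 156.25)
b = -3 (b = -3*(1 - 7*0) = -3*(1 + 0) = -3*1 = -3)
(D + b)² = (625/4 - 3)² = (613/4)² = 375769/16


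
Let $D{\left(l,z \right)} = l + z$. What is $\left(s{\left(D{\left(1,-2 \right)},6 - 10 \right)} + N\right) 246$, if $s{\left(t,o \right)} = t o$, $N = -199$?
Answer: $-47970$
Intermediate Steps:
$s{\left(t,o \right)} = o t$
$\left(s{\left(D{\left(1,-2 \right)},6 - 10 \right)} + N\right) 246 = \left(\left(6 - 10\right) \left(1 - 2\right) - 199\right) 246 = \left(\left(6 - 10\right) \left(-1\right) - 199\right) 246 = \left(\left(-4\right) \left(-1\right) - 199\right) 246 = \left(4 - 199\right) 246 = \left(-195\right) 246 = -47970$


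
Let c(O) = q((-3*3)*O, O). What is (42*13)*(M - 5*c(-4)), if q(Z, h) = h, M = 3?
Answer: 12558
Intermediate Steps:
c(O) = O
(42*13)*(M - 5*c(-4)) = (42*13)*(3 - 5*(-4)) = 546*(3 + 20) = 546*23 = 12558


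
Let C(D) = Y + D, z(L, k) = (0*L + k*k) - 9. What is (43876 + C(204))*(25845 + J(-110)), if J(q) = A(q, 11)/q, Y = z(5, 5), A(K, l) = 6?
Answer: 62681229312/55 ≈ 1.1397e+9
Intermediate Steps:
z(L, k) = -9 + k² (z(L, k) = (0 + k²) - 9 = k² - 9 = -9 + k²)
Y = 16 (Y = -9 + 5² = -9 + 25 = 16)
J(q) = 6/q
C(D) = 16 + D
(43876 + C(204))*(25845 + J(-110)) = (43876 + (16 + 204))*(25845 + 6/(-110)) = (43876 + 220)*(25845 + 6*(-1/110)) = 44096*(25845 - 3/55) = 44096*(1421472/55) = 62681229312/55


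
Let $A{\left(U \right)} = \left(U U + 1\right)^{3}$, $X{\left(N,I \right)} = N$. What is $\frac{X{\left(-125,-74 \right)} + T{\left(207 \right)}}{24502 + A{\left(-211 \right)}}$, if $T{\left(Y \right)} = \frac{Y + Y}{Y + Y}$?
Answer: $- \frac{62}{44125943074575} \approx -1.4051 \cdot 10^{-12}$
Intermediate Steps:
$T{\left(Y \right)} = 1$ ($T{\left(Y \right)} = \frac{2 Y}{2 Y} = 2 Y \frac{1}{2 Y} = 1$)
$A{\left(U \right)} = \left(1 + U^{2}\right)^{3}$ ($A{\left(U \right)} = \left(U^{2} + 1\right)^{3} = \left(1 + U^{2}\right)^{3}$)
$\frac{X{\left(-125,-74 \right)} + T{\left(207 \right)}}{24502 + A{\left(-211 \right)}} = \frac{-125 + 1}{24502 + \left(1 + \left(-211\right)^{2}\right)^{3}} = - \frac{124}{24502 + \left(1 + 44521\right)^{3}} = - \frac{124}{24502 + 44522^{3}} = - \frac{124}{24502 + 88251886124648} = - \frac{124}{88251886149150} = \left(-124\right) \frac{1}{88251886149150} = - \frac{62}{44125943074575}$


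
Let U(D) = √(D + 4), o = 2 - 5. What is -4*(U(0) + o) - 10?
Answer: -6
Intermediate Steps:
o = -3
U(D) = √(4 + D)
-4*(U(0) + o) - 10 = -4*(√(4 + 0) - 3) - 10 = -4*(√4 - 3) - 10 = -4*(2 - 3) - 10 = -4*(-1) - 10 = 4 - 10 = -6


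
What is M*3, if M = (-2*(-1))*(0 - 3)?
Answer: -18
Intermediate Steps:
M = -6 (M = 2*(-3) = -6)
M*3 = -6*3 = -18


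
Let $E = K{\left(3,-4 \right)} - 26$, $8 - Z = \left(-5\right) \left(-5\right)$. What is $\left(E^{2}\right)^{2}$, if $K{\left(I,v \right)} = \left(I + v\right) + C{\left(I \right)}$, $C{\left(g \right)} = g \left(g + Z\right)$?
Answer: $22667121$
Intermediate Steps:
$Z = -17$ ($Z = 8 - \left(-5\right) \left(-5\right) = 8 - 25 = -17$)
$C{\left(g \right)} = g \left(-17 + g\right)$ ($C{\left(g \right)} = g \left(g - 17\right) = g \left(-17 + g\right)$)
$K{\left(I,v \right)} = I + v + I \left(-17 + I\right)$ ($K{\left(I,v \right)} = \left(I + v\right) + I \left(-17 + I\right) = I + v + I \left(-17 + I\right)$)
$E = -69$ ($E = \left(3 - 4 + 3 \left(-17 + 3\right)\right) - 26 = \left(3 - 4 + 3 \left(-14\right)\right) - 26 = \left(3 - 4 - 42\right) - 26 = -43 - 26 = -69$)
$\left(E^{2}\right)^{2} = \left(\left(-69\right)^{2}\right)^{2} = 4761^{2} = 22667121$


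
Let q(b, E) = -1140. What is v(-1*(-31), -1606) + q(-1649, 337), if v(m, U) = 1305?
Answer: 165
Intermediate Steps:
v(-1*(-31), -1606) + q(-1649, 337) = 1305 - 1140 = 165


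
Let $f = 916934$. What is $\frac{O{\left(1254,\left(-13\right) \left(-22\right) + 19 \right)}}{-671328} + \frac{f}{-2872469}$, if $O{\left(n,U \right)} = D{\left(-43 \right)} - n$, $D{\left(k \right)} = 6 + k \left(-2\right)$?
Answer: $- \frac{43730404241}{137740633488} \approx -0.31748$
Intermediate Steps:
$D{\left(k \right)} = 6 - 2 k$
$O{\left(n,U \right)} = 92 - n$ ($O{\left(n,U \right)} = \left(6 - -86\right) - n = \left(6 + 86\right) - n = 92 - n$)
$\frac{O{\left(1254,\left(-13\right) \left(-22\right) + 19 \right)}}{-671328} + \frac{f}{-2872469} = \frac{92 - 1254}{-671328} + \frac{916934}{-2872469} = \left(92 - 1254\right) \left(- \frac{1}{671328}\right) + 916934 \left(- \frac{1}{2872469}\right) = \left(-1162\right) \left(- \frac{1}{671328}\right) - \frac{916934}{2872469} = \frac{83}{47952} - \frac{916934}{2872469} = - \frac{43730404241}{137740633488}$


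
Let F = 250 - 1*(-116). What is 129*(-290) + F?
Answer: -37044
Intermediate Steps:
F = 366 (F = 250 + 116 = 366)
129*(-290) + F = 129*(-290) + 366 = -37410 + 366 = -37044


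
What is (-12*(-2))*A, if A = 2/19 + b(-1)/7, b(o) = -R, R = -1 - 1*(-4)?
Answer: -1032/133 ≈ -7.7594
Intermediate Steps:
R = 3 (R = -1 + 4 = 3)
b(o) = -3 (b(o) = -1*3 = -3)
A = -43/133 (A = 2/19 - 3/7 = -43/133 ≈ -0.32331)
(-12*(-2))*A = -12*(-2)*(-43/133) = 24*(-43/133) = -1032/133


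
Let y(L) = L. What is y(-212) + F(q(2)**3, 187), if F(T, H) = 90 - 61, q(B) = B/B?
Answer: -183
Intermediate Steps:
q(B) = 1
F(T, H) = 29
y(-212) + F(q(2)**3, 187) = -212 + 29 = -183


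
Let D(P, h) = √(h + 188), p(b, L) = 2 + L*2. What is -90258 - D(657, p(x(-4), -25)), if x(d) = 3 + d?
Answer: -90258 - 2*√35 ≈ -90270.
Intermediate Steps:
p(b, L) = 2 + 2*L
D(P, h) = √(188 + h)
-90258 - D(657, p(x(-4), -25)) = -90258 - √(188 + (2 + 2*(-25))) = -90258 - √(188 + (2 - 50)) = -90258 - √(188 - 48) = -90258 - √140 = -90258 - 2*√35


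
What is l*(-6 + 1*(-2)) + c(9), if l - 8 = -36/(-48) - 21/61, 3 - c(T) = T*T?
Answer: -8860/61 ≈ -145.25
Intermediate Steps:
c(T) = 3 - T² (c(T) = 3 - T*T = 3 - T²)
l = 2051/244 (l = 8 + (-36/(-48) - 21/61) = 8 + (-36*(-1/48) - 21*1/61) = 8 + (¾ - 21/61) = 8 + 99/244 = 2051/244 ≈ 8.4057)
l*(-6 + 1*(-2)) + c(9) = 2051*(-6 + 1*(-2))/244 + (3 - 1*9²) = 2051*(-6 - 2)/244 + (3 - 1*81) = (2051/244)*(-8) + (3 - 81) = -4102/61 - 78 = -8860/61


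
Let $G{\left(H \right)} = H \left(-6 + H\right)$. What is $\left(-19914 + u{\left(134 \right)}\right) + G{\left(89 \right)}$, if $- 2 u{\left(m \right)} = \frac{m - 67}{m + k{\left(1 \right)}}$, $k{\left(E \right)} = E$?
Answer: $- \frac{3382357}{270} \approx -12527.0$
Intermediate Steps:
$u{\left(m \right)} = - \frac{-67 + m}{2 \left(1 + m\right)}$ ($u{\left(m \right)} = - \frac{\left(m - 67\right) \frac{1}{m + 1}}{2} = - \frac{\left(-67 + m\right) \frac{1}{1 + m}}{2} = - \frac{\frac{1}{1 + m} \left(-67 + m\right)}{2} = - \frac{-67 + m}{2 \left(1 + m\right)}$)
$\left(-19914 + u{\left(134 \right)}\right) + G{\left(89 \right)} = \left(-19914 + \frac{67 - 134}{2 \left(1 + 134\right)}\right) + 89 \left(-6 + 89\right) = \left(-19914 + \frac{67 - 134}{2 \cdot 135}\right) + 89 \cdot 83 = \left(-19914 + \frac{1}{2} \cdot \frac{1}{135} \left(-67\right)\right) + 7387 = \left(-19914 - \frac{67}{270}\right) + 7387 = - \frac{5376847}{270} + 7387 = - \frac{3382357}{270}$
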